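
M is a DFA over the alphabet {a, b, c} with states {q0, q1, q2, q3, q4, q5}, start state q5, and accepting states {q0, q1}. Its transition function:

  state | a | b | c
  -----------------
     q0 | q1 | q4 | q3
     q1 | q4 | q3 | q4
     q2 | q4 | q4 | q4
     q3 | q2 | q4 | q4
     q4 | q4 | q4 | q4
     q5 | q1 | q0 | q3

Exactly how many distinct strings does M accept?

3

The useful subgraph on states {q0, q1, q5} is acyclic, so L(M) is finite; the longest accepting path visits 3 useful states, giving maximum string length 2.
Counting accepting paths from q5 by length: 2 of length 1, 1 of length 2. Total 3.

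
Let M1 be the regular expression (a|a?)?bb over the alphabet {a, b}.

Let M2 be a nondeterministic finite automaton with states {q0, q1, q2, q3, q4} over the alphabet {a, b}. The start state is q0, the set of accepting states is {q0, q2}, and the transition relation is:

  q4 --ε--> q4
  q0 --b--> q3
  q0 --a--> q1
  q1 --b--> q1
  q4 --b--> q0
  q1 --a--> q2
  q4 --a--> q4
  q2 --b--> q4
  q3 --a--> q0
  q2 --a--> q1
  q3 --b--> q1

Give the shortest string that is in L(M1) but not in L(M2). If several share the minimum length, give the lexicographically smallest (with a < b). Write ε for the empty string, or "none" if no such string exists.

The string bb is accepted by M1 but not by M2.
No shorter string lies in the difference, and bb is the lexicographically first length-2 string in L(M1) \ L(M2).

bb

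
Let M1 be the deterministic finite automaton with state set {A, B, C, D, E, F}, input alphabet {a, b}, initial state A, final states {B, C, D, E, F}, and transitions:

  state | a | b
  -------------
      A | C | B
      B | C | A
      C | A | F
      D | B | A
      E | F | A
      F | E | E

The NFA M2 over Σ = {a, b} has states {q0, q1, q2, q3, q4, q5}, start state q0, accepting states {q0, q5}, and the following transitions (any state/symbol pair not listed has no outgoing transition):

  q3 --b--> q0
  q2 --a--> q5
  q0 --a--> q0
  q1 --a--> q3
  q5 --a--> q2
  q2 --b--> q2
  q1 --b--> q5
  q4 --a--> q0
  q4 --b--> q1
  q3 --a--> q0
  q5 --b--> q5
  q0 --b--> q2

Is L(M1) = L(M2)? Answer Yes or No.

No

The string b is accepted by M1 but rejected by M2.
So L(M1) ≠ L(M2).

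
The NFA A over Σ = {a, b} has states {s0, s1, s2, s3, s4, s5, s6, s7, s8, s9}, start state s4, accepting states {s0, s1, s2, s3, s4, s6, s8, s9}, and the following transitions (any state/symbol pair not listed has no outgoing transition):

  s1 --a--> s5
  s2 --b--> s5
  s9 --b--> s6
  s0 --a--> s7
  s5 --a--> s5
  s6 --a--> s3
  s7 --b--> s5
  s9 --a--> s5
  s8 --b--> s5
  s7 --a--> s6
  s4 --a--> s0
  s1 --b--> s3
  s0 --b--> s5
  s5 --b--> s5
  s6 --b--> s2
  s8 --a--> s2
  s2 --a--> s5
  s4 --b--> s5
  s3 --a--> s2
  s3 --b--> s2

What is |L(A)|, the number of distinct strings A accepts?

7

The useful subgraph on states {s0, s2, s3, s4, s6, s7} is acyclic, so L(A) is finite; the longest accepting path visits 6 useful states, giving maximum string length 5.
Counting accepting paths from s4 by length: 1 of length 0, 1 of length 1, 1 of length 3, 2 of length 4, 2 of length 5. Total 7.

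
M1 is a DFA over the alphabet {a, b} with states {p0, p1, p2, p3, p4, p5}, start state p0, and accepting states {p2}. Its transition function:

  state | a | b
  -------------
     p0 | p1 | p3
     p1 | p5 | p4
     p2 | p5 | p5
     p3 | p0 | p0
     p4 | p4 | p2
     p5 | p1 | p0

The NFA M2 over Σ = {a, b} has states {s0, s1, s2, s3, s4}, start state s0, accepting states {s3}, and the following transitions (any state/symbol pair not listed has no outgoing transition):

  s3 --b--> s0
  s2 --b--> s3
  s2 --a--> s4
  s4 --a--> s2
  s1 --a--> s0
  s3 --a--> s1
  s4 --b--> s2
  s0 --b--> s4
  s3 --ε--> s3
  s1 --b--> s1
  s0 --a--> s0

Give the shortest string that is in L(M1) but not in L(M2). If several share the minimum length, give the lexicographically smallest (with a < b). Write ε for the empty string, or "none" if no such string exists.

abb

The string abb is accepted by M1 but not by M2.
No shorter string lies in the difference, and abb is the lexicographically first length-3 string in L(M1) \ L(M2).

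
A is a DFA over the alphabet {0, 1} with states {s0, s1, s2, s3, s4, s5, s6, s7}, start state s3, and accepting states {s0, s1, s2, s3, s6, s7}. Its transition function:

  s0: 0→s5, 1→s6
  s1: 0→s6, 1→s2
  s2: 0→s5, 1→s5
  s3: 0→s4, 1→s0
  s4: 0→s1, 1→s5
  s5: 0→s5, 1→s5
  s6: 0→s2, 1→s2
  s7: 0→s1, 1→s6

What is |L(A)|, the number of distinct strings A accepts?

10

The useful subgraph on states {s0, s1, s2, s3, s4, s6} is acyclic, so L(A) is finite; the longest accepting path visits 5 useful states, giving maximum string length 4.
Counting accepting paths from s3 by length: 1 of length 0, 1 of length 1, 2 of length 2, 4 of length 3, 2 of length 4. Total 10.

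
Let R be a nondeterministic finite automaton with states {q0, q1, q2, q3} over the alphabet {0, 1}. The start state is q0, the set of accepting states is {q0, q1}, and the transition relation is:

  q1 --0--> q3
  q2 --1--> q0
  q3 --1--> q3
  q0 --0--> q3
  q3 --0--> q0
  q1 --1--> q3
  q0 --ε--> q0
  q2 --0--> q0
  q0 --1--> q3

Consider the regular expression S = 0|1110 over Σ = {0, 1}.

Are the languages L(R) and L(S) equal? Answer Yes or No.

The empty string ε is accepted by R but rejected by S.
So L(R) ≠ L(S).

No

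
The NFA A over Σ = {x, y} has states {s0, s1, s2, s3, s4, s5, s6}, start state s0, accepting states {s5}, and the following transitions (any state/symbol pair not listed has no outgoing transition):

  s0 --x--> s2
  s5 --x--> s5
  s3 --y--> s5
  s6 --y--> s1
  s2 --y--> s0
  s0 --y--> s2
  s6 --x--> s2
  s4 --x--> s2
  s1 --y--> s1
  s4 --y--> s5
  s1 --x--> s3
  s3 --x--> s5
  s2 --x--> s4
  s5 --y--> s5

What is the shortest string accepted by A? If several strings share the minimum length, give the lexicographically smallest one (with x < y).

A breadth-first search from s0 reaches an accepting state first via the path s0 → s2 → s4 → s5 on input xxy.
No string of length < 3 is accepted (BFS exhausts all shorter strings without reaching an accepting state), and xxy is the lexicographically least accepting string of length 3.

xxy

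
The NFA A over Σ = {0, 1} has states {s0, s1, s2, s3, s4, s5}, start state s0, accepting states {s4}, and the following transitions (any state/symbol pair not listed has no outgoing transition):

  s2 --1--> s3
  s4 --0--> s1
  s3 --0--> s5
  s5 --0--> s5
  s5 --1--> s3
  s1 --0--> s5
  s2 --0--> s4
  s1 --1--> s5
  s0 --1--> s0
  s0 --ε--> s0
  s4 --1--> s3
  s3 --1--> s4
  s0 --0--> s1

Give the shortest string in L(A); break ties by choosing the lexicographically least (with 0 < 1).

0011

A breadth-first search from s0 reaches an accepting state first via the path s0 → s1 → s5 → s3 → s4 on input 0011.
No string of length < 4 is accepted (BFS exhausts all shorter strings without reaching an accepting state), and 0011 is the lexicographically least accepting string of length 4.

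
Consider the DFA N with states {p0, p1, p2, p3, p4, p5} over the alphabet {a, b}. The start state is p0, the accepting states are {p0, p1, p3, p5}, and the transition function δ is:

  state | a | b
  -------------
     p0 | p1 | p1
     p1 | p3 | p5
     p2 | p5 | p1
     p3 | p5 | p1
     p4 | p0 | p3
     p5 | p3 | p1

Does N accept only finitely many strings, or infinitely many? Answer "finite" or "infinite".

State p1 is reachable from the start and can reach an accepting state, and it lies on the cycle p1 → p3 → p1.
Traversing that cycle any number of times yields accepted strings of unbounded length, so the language is infinite.

infinite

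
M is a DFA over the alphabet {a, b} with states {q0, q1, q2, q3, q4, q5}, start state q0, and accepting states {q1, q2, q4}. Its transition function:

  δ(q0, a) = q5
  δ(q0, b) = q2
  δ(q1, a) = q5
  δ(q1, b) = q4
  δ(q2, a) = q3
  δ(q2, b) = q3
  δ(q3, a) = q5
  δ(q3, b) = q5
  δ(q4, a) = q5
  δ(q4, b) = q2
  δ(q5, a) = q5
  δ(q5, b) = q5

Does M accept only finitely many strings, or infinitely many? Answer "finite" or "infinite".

The useful states (reachable from q0 and able to reach an accepting state) are {q0, q2}.
Restricted to these states the transition graph has no cycle, so every accepting path has bounded length and L is finite.

finite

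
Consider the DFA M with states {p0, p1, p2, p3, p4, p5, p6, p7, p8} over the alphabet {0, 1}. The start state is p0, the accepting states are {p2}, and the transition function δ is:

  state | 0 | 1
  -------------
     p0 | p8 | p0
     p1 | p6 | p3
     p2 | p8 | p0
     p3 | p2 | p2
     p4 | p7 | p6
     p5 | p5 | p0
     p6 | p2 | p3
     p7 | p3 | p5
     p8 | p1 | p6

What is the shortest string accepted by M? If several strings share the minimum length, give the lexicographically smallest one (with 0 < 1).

A breadth-first search from p0 reaches an accepting state first via the path p0 → p8 → p6 → p2 on input 010.
No string of length < 3 is accepted (BFS exhausts all shorter strings without reaching an accepting state), and 010 is the lexicographically least accepting string of length 3.

010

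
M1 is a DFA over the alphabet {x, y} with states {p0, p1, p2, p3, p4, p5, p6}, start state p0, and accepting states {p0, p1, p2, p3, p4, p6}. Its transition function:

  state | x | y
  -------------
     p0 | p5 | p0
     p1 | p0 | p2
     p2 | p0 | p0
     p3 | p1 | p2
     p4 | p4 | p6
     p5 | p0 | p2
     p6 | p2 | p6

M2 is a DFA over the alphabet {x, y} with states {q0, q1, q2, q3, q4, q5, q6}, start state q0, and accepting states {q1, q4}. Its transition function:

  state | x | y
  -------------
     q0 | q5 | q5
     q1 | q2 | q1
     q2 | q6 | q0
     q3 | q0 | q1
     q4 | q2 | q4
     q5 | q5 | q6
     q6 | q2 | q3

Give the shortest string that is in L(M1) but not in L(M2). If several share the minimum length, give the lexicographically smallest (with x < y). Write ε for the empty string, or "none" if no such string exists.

ε

The empty string ε is accepted by M1 but not by M2.
Since ε is the unique shortest string, it is the required witness.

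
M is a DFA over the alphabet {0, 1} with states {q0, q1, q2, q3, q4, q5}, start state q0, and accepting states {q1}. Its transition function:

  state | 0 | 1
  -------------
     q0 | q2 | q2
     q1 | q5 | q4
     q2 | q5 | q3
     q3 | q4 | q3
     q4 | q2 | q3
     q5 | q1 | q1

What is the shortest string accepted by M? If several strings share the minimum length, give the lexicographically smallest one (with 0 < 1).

A breadth-first search from q0 reaches an accepting state first via the path q0 → q2 → q5 → q1 on input 000.
No string of length < 3 is accepted (BFS exhausts all shorter strings without reaching an accepting state), and 000 is the lexicographically least accepting string of length 3.

000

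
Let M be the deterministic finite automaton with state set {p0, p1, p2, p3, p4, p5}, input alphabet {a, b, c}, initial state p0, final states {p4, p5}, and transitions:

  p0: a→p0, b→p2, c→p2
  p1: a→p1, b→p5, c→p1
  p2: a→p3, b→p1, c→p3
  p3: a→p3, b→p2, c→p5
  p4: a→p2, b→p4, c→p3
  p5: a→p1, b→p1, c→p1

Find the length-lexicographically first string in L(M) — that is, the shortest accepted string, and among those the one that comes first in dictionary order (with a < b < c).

A breadth-first search from p0 reaches an accepting state first via the path p0 → p2 → p3 → p5 on input bac.
No string of length < 3 is accepted (BFS exhausts all shorter strings without reaching an accepting state), and bac is the lexicographically least accepting string of length 3.

bac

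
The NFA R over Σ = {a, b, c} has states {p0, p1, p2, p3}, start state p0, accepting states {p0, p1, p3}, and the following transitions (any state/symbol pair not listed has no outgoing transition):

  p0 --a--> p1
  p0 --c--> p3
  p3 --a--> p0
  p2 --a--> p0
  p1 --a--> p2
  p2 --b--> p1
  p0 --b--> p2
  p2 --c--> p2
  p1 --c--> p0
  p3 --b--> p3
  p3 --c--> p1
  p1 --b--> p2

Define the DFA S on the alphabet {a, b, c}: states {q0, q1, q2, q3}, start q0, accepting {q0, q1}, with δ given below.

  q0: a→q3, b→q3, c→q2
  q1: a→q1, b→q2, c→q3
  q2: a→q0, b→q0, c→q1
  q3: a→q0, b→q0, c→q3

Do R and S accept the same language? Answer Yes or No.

The string a is accepted by R but rejected by S.
So L(R) ≠ L(S).

No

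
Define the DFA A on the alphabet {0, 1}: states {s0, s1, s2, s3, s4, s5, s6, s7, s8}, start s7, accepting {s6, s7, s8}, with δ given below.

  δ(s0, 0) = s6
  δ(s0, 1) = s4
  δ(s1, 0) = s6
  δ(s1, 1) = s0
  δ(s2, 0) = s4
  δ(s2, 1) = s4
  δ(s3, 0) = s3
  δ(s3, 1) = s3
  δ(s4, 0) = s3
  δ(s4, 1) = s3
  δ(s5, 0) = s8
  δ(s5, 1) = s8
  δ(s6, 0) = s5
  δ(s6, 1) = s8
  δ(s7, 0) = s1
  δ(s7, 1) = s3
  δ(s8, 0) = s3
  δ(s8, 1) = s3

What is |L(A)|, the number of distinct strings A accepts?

9

The useful subgraph on states {s0, s1, s5, s6, s7, s8} is acyclic, so L(A) is finite; the longest accepting path visits 6 useful states, giving maximum string length 5.
Counting accepting paths from s7 by length: 1 of length 0, 1 of length 2, 2 of length 3, 3 of length 4, 2 of length 5. Total 9.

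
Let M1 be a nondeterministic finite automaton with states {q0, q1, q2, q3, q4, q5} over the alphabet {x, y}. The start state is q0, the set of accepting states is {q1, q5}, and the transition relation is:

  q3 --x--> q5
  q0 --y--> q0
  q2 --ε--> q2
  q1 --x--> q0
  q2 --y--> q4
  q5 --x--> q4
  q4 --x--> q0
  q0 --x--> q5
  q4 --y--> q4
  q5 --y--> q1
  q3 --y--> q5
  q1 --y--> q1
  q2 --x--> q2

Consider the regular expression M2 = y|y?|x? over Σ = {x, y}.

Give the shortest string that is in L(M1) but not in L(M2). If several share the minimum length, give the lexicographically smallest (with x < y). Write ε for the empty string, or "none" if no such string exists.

The string xy is accepted by M1 but not by M2.
No shorter string lies in the difference, and xy is the lexicographically first length-2 string in L(M1) \ L(M2).

xy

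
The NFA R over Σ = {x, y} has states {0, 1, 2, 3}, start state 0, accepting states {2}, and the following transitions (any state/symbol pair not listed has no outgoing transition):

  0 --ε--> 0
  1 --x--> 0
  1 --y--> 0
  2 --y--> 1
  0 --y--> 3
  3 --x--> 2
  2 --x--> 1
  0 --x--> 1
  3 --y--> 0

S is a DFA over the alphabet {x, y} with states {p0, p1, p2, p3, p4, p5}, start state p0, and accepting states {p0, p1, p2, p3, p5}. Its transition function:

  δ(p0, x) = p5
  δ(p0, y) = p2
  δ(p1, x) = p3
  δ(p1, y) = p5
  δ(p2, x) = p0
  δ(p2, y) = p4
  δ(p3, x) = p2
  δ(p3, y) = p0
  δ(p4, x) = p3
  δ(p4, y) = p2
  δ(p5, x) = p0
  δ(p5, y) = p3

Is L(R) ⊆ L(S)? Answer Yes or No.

Exploring the product automaton R × S from the start pair (0, p0), following both machines on each input symbol, reaches 18 state pairs: (0, p0), (1, p5), (3, p2), (0, p3), (2, p0), (0, p4), (1, p2), (3, p0), (1, p3), (2, p5), (0, p2), (1, p0), (3, p4), (0, p5), (2, p3), (3, p3), (2, p2), (1, p4).
R accepts in {2} and S accepts in {p0, p1, p2, p3, p5}. The reachable pairs whose R-component is accepting are (2, p0), (2, p5), (2, p3), (2, p2); in each of them the S-component is accepting too, so the product for L(R) \ L(S) (R-component accepting, S-component rejecting) has no reachable accepting pair and the difference is empty.
Hence every string in L(R) is also in L(S).

Yes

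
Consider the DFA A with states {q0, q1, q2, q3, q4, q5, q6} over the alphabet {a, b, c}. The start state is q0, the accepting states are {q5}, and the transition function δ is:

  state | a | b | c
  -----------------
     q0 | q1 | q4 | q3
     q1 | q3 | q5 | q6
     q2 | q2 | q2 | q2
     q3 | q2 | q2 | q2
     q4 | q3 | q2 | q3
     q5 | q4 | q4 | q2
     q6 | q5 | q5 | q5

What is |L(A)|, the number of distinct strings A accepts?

4

The useful subgraph on states {q0, q1, q5, q6} is acyclic, so L(A) is finite; the longest accepting path visits 4 useful states, giving maximum string length 3.
Counting accepting paths from q0 by length: 1 of length 2, 3 of length 3. Total 4.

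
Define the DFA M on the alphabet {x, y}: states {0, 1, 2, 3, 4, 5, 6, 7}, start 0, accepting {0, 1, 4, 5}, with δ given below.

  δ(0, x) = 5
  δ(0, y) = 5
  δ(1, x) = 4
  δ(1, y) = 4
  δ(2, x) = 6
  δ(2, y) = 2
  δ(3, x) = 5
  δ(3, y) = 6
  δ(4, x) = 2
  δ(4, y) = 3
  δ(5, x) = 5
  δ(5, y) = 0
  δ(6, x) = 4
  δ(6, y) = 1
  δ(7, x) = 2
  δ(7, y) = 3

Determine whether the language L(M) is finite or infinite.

infinite

State 0 is reachable from the start and can reach an accepting state, and it lies on the cycle 0 → 5 → 0.
Traversing that cycle any number of times yields accepted strings of unbounded length, so the language is infinite.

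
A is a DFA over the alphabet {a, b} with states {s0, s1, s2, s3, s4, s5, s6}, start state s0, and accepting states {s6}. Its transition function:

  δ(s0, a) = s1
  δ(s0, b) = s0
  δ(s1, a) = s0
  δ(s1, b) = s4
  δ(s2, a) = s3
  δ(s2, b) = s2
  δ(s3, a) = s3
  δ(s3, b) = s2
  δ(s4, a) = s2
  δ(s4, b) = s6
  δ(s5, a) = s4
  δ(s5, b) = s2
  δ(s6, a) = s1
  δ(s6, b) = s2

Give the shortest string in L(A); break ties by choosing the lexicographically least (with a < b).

abb

A breadth-first search from s0 reaches an accepting state first via the path s0 → s1 → s4 → s6 on input abb.
No string of length < 3 is accepted (BFS exhausts all shorter strings without reaching an accepting state), and abb is the lexicographically least accepting string of length 3.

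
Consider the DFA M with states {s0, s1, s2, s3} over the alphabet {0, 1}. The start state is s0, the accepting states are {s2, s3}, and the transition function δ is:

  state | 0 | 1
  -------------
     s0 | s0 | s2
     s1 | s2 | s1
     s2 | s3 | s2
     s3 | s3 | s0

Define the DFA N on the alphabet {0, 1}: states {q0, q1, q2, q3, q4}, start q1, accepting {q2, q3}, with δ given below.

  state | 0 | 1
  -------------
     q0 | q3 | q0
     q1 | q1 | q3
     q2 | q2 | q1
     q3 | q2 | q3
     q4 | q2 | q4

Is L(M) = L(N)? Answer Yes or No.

Exploring the product automaton M × N from the start pair (s0, q1), following both machines on each input symbol, reaches 3 state pairs: (s0, q1), (s2, q3), (s3, q2).
M accepts in {s2, s3} and N accepts in {q2, q3}. In every reachable pair the two components are either both accepting — (s2, q3), (s3, q2) — or both non-accepting, so no string is accepted by exactly one of the machines: L(M) \ L(N) and L(N) \ L(M) are both empty.
Hence every string is accepted by M iff it is accepted by N, and the two languages coincide.

Yes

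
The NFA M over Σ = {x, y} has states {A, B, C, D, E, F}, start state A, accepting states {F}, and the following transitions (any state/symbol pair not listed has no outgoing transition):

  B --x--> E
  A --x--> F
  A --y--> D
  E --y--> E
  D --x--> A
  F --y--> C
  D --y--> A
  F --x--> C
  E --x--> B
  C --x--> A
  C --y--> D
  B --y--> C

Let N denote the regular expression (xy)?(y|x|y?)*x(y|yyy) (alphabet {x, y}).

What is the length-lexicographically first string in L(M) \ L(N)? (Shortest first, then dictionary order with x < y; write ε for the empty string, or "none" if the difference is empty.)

The string x is accepted by M but not by N.
No shorter string lies in the difference, and x is the lexicographically first length-1 string in L(M) \ L(N).

x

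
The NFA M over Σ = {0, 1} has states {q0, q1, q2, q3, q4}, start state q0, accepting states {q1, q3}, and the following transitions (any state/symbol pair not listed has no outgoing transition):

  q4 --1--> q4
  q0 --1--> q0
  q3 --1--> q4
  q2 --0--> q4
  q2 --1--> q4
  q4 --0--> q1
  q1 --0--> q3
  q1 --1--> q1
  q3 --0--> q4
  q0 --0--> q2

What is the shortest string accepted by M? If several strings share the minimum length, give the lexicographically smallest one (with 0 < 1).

A breadth-first search from q0 reaches an accepting state first via the path q0 → q2 → q4 → q1 on input 000.
No string of length < 3 is accepted (BFS exhausts all shorter strings without reaching an accepting state), and 000 is the lexicographically least accepting string of length 3.

000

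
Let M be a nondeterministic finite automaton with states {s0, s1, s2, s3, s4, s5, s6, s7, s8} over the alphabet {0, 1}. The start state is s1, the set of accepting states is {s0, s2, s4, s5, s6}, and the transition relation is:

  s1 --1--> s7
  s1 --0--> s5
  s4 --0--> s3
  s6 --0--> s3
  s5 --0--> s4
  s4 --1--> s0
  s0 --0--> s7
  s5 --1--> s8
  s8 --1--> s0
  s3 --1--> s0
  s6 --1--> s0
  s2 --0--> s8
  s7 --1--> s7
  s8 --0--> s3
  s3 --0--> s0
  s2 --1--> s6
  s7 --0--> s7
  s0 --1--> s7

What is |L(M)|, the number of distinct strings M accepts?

8

The useful subgraph on states {s0, s1, s3, s4, s5, s8} is acyclic, so L(M) is finite; the longest accepting path visits 5 useful states, giving maximum string length 4.
Counting accepting paths from s1 by length: 1 of length 1, 1 of length 2, 2 of length 3, 4 of length 4. Total 8.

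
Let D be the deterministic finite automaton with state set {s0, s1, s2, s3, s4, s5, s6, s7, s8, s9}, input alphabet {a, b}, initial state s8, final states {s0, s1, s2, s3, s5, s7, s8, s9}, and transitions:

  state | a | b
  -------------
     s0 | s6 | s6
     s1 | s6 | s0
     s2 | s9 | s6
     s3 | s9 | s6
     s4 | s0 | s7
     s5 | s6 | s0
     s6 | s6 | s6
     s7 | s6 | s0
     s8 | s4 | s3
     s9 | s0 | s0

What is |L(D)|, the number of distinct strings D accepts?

The useful subgraph on states {s0, s3, s4, s7, s8, s9} is acyclic, so L(D) is finite; the longest accepting path visits 4 useful states, giving maximum string length 3.
Counting accepting paths from s8 by length: 1 of length 0, 1 of length 1, 3 of length 2, 3 of length 3. Total 8.

8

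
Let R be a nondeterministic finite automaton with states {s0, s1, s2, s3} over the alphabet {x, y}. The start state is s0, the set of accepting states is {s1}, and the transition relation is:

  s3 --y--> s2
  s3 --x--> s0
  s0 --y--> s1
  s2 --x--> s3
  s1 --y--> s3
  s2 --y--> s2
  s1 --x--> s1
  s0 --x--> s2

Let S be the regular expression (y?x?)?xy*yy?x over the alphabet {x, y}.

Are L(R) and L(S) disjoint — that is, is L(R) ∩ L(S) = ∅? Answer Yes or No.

Converting the expression S to a DFA (subset construction, then merging equivalent states) gives the minimal DFA with states {r0, r1, r2, r3, r4, r5, r6}, start state r0, accepting states {r6} and transitions r0: x→r1, y→r2; r1: x→r3, y→r4; r2: x→r1, y→r5; r3: x→r5, y→r4; r4: x→r6, y→r4; r5: x→r5, y→r5; r6: x→r5, y→r5.
Exploring the product automaton R × S from the start pair (s0, r0), following both machines on each input symbol, reaches 14 state pairs: (s0, r0), (s2, r1), (s1, r2), (s3, r3), (s2, r4), (s1, r1), (s3, r5), (s0, r5), (s3, r6), (s1, r3), (s3, r4), (s2, r5), (s1, r5), (s0, r6).
R accepts in {s1} and S accepts in {r6}; no reachable pair has both components accepting, so no string drives both machines to acceptance simultaneously and L(R) ∩ L(S) = ∅.
So no string is accepted by both, and the intersection is empty.

Yes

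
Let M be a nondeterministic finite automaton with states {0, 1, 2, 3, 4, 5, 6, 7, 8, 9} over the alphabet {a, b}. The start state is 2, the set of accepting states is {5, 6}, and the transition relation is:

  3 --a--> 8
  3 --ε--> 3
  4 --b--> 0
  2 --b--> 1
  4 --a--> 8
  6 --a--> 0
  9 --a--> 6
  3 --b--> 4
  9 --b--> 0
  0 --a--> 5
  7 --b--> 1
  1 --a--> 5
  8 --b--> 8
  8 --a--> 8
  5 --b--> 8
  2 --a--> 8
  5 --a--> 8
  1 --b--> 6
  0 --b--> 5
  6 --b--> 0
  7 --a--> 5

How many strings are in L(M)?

6

The useful subgraph on states {0, 1, 2, 5, 6} is acyclic, so L(M) is finite; the longest accepting path visits 5 useful states, giving maximum string length 4.
Counting accepting paths from 2 by length: 2 of length 2, 4 of length 4. Total 6.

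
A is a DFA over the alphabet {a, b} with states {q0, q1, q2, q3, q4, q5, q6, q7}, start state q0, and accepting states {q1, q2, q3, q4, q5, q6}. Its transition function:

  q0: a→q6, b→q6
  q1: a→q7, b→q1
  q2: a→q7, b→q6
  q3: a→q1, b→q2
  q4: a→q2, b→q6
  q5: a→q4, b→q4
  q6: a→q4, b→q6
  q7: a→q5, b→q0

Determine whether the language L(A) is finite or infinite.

State q6 is reachable from the start and can reach an accepting state, and it lies on the cycle q6 → q4 → q2 → q6.
Traversing that cycle any number of times yields accepted strings of unbounded length, so the language is infinite.

infinite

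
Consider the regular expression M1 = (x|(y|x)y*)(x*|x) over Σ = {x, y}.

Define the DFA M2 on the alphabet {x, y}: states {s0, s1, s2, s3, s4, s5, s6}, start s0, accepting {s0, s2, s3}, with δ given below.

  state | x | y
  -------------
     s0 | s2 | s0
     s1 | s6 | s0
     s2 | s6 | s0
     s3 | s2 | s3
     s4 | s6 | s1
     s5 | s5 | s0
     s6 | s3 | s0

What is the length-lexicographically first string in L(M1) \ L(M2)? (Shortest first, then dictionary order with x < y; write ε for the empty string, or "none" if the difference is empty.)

xx

The string xx is accepted by M1 but not by M2.
No shorter string lies in the difference, and xx is the lexicographically first length-2 string in L(M1) \ L(M2).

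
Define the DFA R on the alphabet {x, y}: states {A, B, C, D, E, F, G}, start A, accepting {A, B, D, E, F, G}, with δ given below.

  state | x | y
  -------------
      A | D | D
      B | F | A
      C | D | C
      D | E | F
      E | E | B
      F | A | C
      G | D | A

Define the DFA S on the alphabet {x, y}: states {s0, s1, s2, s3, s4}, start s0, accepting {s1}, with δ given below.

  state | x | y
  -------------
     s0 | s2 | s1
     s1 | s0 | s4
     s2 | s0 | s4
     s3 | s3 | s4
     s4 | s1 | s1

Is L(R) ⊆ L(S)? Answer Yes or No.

No

The empty string ε is in L(R) but not in L(S).
So L(R) ⊄ L(S).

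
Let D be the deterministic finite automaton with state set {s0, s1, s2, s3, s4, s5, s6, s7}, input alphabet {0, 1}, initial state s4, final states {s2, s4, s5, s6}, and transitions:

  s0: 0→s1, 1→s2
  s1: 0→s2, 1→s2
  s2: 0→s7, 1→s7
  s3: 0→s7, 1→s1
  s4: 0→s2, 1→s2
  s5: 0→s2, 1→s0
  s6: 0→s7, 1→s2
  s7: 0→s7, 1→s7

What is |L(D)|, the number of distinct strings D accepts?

3

The useful subgraph on states {s2, s4} is acyclic, so L(D) is finite; the longest accepting path visits 2 useful states, giving maximum string length 1.
Counting accepting paths from s4 by length: 1 of length 0, 2 of length 1. Total 3.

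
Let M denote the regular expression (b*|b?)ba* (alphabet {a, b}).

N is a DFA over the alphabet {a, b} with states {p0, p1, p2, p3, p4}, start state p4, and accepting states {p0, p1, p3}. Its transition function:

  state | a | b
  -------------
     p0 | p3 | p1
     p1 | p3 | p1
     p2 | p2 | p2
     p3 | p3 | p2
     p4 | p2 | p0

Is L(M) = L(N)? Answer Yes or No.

Converting the expression M to a DFA (subset construction, then merging equivalent states) gives the minimal DFA with states {m0, m1, m2, m3}, start state m0, accepting states {m2, m3} and transitions m0: a→m1, b→m2; m1: a→m1, b→m1; m2: a→m3, b→m2; m3: a→m3, b→m1.
Exploring the product automaton M × N from the start pair (m0, p4), following both machines on each input symbol, reaches 5 state pairs: (m0, p4), (m1, p2), (m2, p0), (m3, p3), (m2, p1).
M accepts in {m2, m3} and N accepts in {p0, p1, p3}. In every reachable pair the two components are either both accepting — (m2, p0), (m3, p3), (m2, p1) — or both non-accepting, so no string is accepted by exactly one of the machines: L(M) \ L(N) and L(N) \ L(M) are both empty.
Hence every string is accepted by M iff it is accepted by N, and the two languages coincide.

Yes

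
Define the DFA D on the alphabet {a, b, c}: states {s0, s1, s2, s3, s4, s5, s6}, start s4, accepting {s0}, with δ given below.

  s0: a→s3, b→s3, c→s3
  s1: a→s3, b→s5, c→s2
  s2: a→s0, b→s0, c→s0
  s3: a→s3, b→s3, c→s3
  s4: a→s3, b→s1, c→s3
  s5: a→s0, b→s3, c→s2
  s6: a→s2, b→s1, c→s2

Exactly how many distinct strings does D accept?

The useful subgraph on states {s0, s1, s2, s4, s5} is acyclic, so L(D) is finite; the longest accepting path visits 5 useful states, giving maximum string length 4.
Counting accepting paths from s4 by length: 4 of length 3, 3 of length 4. Total 7.

7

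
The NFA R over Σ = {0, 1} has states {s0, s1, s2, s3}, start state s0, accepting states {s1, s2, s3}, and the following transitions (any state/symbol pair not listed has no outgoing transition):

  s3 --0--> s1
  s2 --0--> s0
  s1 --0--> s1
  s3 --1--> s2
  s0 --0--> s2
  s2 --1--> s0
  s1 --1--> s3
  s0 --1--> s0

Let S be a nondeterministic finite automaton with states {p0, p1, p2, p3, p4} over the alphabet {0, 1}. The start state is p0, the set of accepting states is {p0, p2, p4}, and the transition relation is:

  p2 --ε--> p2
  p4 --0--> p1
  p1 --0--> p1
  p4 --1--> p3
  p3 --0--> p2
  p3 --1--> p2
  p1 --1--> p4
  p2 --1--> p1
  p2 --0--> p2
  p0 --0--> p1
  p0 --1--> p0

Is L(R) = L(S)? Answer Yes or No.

No

The string 0 is accepted by R but rejected by S.
So L(R) ≠ L(S).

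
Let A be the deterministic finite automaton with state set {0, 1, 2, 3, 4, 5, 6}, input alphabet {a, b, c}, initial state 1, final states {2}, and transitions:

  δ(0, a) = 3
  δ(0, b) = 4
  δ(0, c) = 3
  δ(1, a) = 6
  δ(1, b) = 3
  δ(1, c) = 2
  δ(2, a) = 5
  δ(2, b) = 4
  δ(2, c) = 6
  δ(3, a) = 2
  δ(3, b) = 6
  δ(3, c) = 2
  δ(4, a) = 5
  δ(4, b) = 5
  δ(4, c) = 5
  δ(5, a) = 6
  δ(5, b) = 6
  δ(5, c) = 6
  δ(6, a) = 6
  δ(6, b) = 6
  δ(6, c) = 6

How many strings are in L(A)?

3

The useful subgraph on states {1, 2, 3} is acyclic, so L(A) is finite; the longest accepting path visits 3 useful states, giving maximum string length 2.
Counting accepting paths from 1 by length: 1 of length 1, 2 of length 2. Total 3.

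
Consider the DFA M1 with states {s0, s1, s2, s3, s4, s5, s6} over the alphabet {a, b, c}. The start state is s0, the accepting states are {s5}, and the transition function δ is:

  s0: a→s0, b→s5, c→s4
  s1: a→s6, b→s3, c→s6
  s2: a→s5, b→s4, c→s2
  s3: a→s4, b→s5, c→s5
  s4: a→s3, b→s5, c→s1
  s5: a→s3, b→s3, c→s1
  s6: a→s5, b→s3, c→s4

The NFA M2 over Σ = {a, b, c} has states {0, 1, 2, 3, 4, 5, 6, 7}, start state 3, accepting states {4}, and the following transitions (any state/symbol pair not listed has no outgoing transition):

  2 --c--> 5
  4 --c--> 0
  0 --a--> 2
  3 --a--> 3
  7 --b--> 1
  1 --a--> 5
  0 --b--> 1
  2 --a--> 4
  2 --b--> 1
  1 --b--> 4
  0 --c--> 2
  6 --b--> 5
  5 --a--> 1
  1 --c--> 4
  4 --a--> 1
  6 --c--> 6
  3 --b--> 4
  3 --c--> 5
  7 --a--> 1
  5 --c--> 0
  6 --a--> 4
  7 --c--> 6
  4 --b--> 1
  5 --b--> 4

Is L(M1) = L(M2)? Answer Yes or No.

Yes

Exploring the product automaton M1 × M2 from the start pair (s0, 3), following both machines on each input symbol, reaches 6 state pairs: (s0, 3), (s5, 4), (s4, 5), (s3, 1), (s1, 0), (s6, 2).
M1 accepts in {s5} and M2 accepts in {4}. In every reachable pair the two components are either both accepting — (s5, 4) — or both non-accepting, so no string is accepted by exactly one of the machines: L(M1) \ L(M2) and L(M2) \ L(M1) are both empty.
Hence every string is accepted by M1 iff it is accepted by M2, and the two languages coincide.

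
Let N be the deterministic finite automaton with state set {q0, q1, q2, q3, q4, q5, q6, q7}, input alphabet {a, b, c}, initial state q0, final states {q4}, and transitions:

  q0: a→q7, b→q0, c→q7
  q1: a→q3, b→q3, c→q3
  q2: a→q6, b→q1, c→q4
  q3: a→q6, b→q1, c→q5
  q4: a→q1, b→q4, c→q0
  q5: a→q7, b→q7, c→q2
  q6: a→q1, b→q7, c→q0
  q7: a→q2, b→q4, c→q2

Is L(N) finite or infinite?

State q0 is reachable from the start and can reach an accepting state, and it lies on the cycle q0 → q0.
Traversing that cycle any number of times yields accepted strings of unbounded length, so the language is infinite.

infinite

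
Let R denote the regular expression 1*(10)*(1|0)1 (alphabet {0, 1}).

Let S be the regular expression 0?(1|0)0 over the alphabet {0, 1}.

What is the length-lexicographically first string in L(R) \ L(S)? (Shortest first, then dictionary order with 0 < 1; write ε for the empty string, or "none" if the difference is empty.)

The string 01 is accepted by R but not by S.
No shorter string lies in the difference, and 01 is the lexicographically first length-2 string in L(R) \ L(S).

01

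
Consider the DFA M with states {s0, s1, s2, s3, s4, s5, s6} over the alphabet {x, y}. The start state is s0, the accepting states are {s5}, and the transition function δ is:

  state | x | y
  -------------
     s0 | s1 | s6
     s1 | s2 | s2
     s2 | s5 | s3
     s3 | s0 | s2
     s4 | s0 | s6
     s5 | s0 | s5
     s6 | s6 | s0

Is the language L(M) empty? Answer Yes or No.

No

The string xxx is accepted: the run s0 → s1 → s2 → s5 ends in the accepting state s5.
Since at least one string is accepted, L(M) is not empty.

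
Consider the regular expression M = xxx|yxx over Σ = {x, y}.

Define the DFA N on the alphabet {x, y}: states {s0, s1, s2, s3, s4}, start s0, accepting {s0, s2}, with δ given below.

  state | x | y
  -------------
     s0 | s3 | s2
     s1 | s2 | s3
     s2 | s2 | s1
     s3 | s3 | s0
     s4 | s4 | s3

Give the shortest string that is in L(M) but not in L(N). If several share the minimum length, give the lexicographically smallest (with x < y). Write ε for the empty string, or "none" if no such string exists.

xxx

The string xxx is accepted by M but not by N.
No shorter string lies in the difference, and xxx is the lexicographically first length-3 string in L(M) \ L(N).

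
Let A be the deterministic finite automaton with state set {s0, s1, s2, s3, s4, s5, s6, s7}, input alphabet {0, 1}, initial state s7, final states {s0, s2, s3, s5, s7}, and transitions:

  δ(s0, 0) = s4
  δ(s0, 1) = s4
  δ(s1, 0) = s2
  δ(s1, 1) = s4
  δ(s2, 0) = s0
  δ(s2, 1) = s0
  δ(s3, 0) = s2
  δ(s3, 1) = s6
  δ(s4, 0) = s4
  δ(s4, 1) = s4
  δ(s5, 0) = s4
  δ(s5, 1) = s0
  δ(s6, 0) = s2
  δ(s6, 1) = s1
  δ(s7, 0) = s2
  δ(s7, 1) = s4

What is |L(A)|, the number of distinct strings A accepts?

4

The useful subgraph on states {s0, s2, s7} is acyclic, so L(A) is finite; the longest accepting path visits 3 useful states, giving maximum string length 2.
Counting accepting paths from s7 by length: 1 of length 0, 1 of length 1, 2 of length 2. Total 4.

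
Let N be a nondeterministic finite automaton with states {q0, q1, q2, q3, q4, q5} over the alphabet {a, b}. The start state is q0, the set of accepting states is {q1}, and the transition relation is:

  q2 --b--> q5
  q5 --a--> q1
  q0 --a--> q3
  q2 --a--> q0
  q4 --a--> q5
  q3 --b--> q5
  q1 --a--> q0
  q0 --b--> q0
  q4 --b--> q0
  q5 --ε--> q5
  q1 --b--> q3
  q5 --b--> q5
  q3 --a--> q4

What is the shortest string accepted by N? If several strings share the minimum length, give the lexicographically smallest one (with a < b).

A breadth-first search from q0 reaches an accepting state first via the path q0 → q3 → q5 → q1 on input aba.
No string of length < 3 is accepted (BFS exhausts all shorter strings without reaching an accepting state), and aba is the lexicographically least accepting string of length 3.

aba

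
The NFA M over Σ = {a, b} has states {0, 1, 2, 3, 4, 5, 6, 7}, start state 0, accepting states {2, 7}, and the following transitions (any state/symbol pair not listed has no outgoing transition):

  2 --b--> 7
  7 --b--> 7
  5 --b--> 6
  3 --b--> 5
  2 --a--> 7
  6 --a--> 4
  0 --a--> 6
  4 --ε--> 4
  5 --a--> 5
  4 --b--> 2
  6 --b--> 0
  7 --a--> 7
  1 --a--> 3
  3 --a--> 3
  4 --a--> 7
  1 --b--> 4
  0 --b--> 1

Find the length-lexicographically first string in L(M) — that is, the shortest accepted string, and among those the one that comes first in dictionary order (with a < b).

A breadth-first search from 0 reaches an accepting state first via the path 0 → 6 → 4 → 7 on input aaa.
No string of length < 3 is accepted (BFS exhausts all shorter strings without reaching an accepting state), and aaa is the lexicographically least accepting string of length 3.

aaa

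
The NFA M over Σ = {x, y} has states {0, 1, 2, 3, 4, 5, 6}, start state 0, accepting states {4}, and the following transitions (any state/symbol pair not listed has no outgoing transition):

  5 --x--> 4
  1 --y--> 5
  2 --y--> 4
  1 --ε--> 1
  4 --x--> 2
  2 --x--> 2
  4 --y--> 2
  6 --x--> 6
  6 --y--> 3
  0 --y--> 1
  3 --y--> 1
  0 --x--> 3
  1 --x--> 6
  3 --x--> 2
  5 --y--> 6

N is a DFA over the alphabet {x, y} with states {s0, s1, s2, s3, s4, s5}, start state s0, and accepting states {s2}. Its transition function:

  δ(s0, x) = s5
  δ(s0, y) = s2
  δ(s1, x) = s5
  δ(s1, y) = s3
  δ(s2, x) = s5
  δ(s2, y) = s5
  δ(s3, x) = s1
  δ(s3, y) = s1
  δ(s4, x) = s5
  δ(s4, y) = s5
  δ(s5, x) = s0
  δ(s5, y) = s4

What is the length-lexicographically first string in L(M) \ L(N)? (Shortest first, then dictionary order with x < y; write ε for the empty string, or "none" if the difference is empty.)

The string yyx is accepted by M but not by N.
No shorter string lies in the difference, and yyx is the lexicographically first length-3 string in L(M) \ L(N).

yyx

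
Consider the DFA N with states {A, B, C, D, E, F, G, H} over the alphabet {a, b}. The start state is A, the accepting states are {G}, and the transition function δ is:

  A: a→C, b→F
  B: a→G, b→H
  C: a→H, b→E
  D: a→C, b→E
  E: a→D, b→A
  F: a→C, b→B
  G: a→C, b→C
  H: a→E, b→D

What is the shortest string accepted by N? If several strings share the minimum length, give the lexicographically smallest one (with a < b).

bba

A breadth-first search from A reaches an accepting state first via the path A → F → B → G on input bba.
No string of length < 3 is accepted (BFS exhausts all shorter strings without reaching an accepting state), and bba is the lexicographically least accepting string of length 3.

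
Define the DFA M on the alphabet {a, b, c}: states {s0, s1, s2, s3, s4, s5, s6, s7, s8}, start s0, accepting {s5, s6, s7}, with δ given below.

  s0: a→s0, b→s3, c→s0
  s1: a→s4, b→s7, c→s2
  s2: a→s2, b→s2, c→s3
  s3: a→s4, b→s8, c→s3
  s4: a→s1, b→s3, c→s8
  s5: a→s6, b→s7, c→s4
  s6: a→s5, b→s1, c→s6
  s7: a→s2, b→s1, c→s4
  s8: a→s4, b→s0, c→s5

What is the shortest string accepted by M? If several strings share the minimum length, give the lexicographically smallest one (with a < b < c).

bbc

A breadth-first search from s0 reaches an accepting state first via the path s0 → s3 → s8 → s5 on input bbc.
No string of length < 3 is accepted (BFS exhausts all shorter strings without reaching an accepting state), and bbc is the lexicographically least accepting string of length 3.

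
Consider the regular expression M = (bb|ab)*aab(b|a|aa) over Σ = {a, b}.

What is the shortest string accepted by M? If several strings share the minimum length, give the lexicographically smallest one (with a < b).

aaba

By inspection of the expression, no string of length less than 4 matches, and aaba is the lexicographically first match of length 4.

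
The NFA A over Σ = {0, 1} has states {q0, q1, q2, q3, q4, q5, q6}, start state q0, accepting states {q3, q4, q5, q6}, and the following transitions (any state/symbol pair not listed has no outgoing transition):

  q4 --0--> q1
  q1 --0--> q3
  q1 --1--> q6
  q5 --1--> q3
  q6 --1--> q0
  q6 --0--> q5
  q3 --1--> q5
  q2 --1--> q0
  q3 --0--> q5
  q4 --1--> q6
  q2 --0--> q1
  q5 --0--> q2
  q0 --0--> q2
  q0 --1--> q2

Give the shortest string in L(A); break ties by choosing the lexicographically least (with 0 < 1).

A breadth-first search from q0 reaches an accepting state first via the path q0 → q2 → q1 → q3 on input 000.
No string of length < 3 is accepted (BFS exhausts all shorter strings without reaching an accepting state), and 000 is the lexicographically least accepting string of length 3.

000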